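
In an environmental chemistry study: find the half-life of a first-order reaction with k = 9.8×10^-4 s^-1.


t½ = ln2/k = 0.693147/(9.8×10^-4 s^-1)
= 707.3 s

707.3 s


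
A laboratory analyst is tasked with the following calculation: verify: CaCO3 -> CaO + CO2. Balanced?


Equation: CaCO3 -> CaO + CO2
Check atoms: C: 1=1, Ca: 1=1, O: 3=3
Balanced

Yes, balanced


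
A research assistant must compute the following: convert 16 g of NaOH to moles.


M(NaOH) = 40.0 g/mol
n = mass/M = 16/40.0 = 0.4 mol

0.4 mol


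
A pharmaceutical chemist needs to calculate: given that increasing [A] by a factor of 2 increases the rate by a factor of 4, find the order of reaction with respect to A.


rate ∝ [A]^n
2^n = 4 → n = 2
Order in A: 2

2


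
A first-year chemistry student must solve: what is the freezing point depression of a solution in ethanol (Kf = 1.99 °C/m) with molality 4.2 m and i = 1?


ΔTf = Kf × m × i
= 1.99 × 4.2 × 1
= 8.358 °C

8.358 °C


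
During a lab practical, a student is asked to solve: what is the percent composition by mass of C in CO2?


M(CO2) = 1×12.01 + 2×16.0 = 44.01 g/mol
Mass of C = 1 × 12.01 = 12.01 g/mol
% C = 12.01/44.01 × 100 = 27.29%

27.29%


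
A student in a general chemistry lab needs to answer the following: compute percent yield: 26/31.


% yield = actual/theoretical × 100
= 26/31 × 100
= 83.87%

83.87%


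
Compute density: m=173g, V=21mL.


ρ = mass/volume
= 173/21
= 8.238 g/mL

8.238 g/mL


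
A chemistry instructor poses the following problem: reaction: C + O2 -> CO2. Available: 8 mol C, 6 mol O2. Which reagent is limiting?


Mole ratio available / coefficient:
  C: 8/1 = 8.000
  O2: 6/1 = 6.000
Smaller ratio is limiting.

O2


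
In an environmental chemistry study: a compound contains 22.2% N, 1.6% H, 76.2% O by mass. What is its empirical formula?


Assume 100 g sample. Moles of each element:
  N: 22.2/14.01 = 1.585 mol
  H: 1.6/1.008 = 1.587 mol
  O: 76.2/16.0 = 4.763 mol
Divide by smallest (1.585):
  N: 1.585/1.585 = 1.0
  H: 1.587/1.585 = 1.0
  O: 4.763/1.585 = 3.01
Empirical formula: HNO3

HNO3


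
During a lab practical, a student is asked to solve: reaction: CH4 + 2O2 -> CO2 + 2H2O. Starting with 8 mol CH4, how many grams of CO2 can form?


Mole ratio CO2:CH4 = 1:1
n(CO2) = 8 × 1/1 = 8.000 mol
mass = 8.000 × 44.01 = 352.08 g

352.08 g


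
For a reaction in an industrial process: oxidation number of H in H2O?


H is +1 with nonmetals
Oxidation number: +1

+1


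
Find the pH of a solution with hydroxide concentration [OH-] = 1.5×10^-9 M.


pOH = -log10([OH-]) = -log10(1.5×10^-9)
= 9 - log10(1.5) = 8.82
pH = 14 - pOH = 14 - 8.82 = 5.18

5.18


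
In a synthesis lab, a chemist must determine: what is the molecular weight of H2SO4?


M(H2SO4) = 2×1.008 + 1×32.07 + 4×16.0
= 2.02 + 32.07 + 64.0
= 98.09 g/mol

98.09 g/mol


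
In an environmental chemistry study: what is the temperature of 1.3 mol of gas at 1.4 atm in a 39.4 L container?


PV = nRT  (R = 0.08206 L·atm/(mol·K))
T = PV/(nR) = 1.4×39.4/(1.3×0.08206)
= 55.16/0.106678
= 517.07 K

517.07 K


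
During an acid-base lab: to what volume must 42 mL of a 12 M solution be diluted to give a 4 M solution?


C1V1 = C2V2
12 × 42 = 4 × V2
V2 = 504/4 = 126.0 mL

126.0 mL


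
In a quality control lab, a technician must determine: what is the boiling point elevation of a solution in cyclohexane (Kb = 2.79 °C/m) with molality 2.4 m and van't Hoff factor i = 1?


ΔTb = Kb × m × i
= 2.79 × 2.4 × 1
= 6.696 °C

6.696 °C


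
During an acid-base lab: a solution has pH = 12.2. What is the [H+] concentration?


[H+] = 10^(-pH) = 10^(-12.2)
= 6.31×10^-13 M

6.31×10^-13 M


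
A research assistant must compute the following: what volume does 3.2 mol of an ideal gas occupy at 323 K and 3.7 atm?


PV = nRT  (R = 0.08206 L·atm/(mol·K))
V = nRT/P = 3.2×0.08206×323/3.7
= 22.924 L

22.924 L


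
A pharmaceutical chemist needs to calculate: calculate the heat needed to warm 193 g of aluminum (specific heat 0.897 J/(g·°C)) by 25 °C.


q = mcΔT = 193 × 0.897 × 25
= 4328.03 J

4328.03 J


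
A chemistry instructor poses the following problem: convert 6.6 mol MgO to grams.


M(MgO) = 40.31 g/mol
mass = n × M = 6.6 × 40.31 = 266.05 g

266.05 g


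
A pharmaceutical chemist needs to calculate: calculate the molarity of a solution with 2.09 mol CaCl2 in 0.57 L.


M = n/V = 2.09/0.57 = 3.667 mol/L

3.667 M


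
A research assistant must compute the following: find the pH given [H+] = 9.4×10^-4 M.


pH = -log10([H+]) = -log10(9.4×10^-4)
= 4 - log10(9.4)
= 4 - 0.97
= 3.03

3.03


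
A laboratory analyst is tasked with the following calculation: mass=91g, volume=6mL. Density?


ρ = mass/volume
= 91/6
= 15.167 g/mL

15.167 g/mL


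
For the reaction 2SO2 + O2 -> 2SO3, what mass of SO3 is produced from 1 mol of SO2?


Mole ratio SO3:SO2 = 2:2
n(SO3) = 1 × 2/2 = 1.000 mol
mass = 1.000 × 80.07 = 80.07 g

80.07 g


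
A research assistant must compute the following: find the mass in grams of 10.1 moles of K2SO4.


M(K2SO4) = 174.27 g/mol
mass = n × M = 10.1 × 174.27 = 1760.13 g

1760.13 g


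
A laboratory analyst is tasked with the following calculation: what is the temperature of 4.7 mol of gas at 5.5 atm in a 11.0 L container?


PV = nRT  (R = 0.08206 L·atm/(mol·K))
T = PV/(nR) = 5.5×11.0/(4.7×0.08206)
= 60.50/0.385682
= 156.86 K

156.86 K


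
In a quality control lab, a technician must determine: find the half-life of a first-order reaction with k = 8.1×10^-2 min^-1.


t½ = ln2/k = 0.693147/(8.1×10^-2 min^-1)
= 8.557 min

8.557 min


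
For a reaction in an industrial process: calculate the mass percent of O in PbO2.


M(PbO2) = 1×207.2 + 2×16.0 = 239.20 g/mol
Mass of O = 2 × 16.0 = 32.00 g/mol
% O = 32.00/239.20 × 100 = 13.38%

13.38%


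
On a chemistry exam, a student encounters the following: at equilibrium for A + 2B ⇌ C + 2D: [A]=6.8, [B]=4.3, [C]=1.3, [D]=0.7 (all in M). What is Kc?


Kc = [C][D]^2/([A][B]^2)
= (1.3^1 × 0.7^2)/(6.8^1 × 4.3^2)
= 0.637/125.732
= 0.005066

0.005066


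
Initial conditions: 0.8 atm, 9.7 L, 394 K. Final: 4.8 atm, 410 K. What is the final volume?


P1V1/T1 = P2V2/T2
V2 = P1V1T2/(T1P2)
= 0.8×9.7×410/(394×4.8)
= 1.682 L

1.682 L


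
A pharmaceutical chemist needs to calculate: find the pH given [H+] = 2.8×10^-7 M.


pH = -log10([H+]) = -log10(2.8×10^-7)
= 7 - log10(2.8)
= 7 - 0.45
= 6.55

6.55


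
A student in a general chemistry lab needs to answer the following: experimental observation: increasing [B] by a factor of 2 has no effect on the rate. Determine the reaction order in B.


rate ∝ [B]^n
rate ∝ [B]^0
Order in B: 0

0


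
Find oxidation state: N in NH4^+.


x + 4(+1) = +1, so x = -3
Oxidation number: -3

-3


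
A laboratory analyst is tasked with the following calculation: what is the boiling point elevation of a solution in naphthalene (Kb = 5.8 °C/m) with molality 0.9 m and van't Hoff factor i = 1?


ΔTb = Kb × m × i
= 5.8 × 0.9 × 1
= 5.22 °C

5.22 °C


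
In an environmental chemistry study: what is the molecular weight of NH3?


M(NH3) = 1×14.01 + 3×1.008
= 14.01 + 3.02
= 17.03 g/mol

17.03 g/mol


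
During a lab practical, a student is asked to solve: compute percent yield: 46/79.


% yield = actual/theoretical × 100
= 46/79 × 100
= 58.23%

58.23%


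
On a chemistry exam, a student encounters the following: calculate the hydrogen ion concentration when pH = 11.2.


[H+] = 10^(-pH) = 10^(-11.2)
= 6.31×10^-12 M

6.31×10^-12 M


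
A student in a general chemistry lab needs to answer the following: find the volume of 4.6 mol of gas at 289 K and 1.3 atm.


PV = nRT  (R = 0.08206 L·atm/(mol·K))
V = nRT/P = 4.6×0.08206×289/1.3
= 83.916 L

83.916 L


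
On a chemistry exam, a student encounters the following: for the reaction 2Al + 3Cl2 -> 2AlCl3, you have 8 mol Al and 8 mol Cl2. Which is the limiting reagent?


Mole ratio available / coefficient:
  Al: 8/2 = 4.000
  Cl2: 8/3 = 2.667
Smaller ratio is limiting.

Cl2


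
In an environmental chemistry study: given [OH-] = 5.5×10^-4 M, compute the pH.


pOH = -log10([OH-]) = -log10(5.5×10^-4)
= 4 - log10(5.5) = 3.26
pH = 14 - pOH = 14 - 3.26 = 10.74

10.74


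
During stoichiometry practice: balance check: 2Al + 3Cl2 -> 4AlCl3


Equation: 2Al + 3Cl2 -> 4AlCl3
Check atoms: Al: 2≠4, Cl: 6≠12
Not balanced

No, not balanced


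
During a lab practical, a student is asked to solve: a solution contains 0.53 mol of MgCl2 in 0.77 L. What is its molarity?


M = n/V = 0.53/0.77 = 0.688 mol/L

0.688 M


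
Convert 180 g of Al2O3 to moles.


M(Al2O3) = 101.96 g/mol
n = mass/M = 180/101.96 = 1.7654 mol

1.7654 mol


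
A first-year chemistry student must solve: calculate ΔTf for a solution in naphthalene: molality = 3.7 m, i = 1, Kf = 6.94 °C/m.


ΔTf = Kf × m × i
= 6.94 × 3.7 × 1
= 25.678 °C

25.678 °C


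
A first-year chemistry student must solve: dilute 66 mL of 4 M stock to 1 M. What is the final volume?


C1V1 = C2V2
4 × 66 = 1 × V2
V2 = 264/1 = 264.0 mL

264.0 mL


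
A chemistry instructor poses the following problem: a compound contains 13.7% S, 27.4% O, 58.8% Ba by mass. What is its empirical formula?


Assume 100 g sample. Moles of each element:
  S: 13.7/32.07 = 0.427 mol
  O: 27.4/16.0 = 1.712 mol
  Ba: 58.8/137.33 = 0.428 mol
Divide by smallest (0.427):
  S: 0.427/0.427 = 1.0
  O: 1.712/0.427 = 4.01
  Ba: 0.428/0.427 = 1.0
Empirical formula: BaSO4

BaSO4


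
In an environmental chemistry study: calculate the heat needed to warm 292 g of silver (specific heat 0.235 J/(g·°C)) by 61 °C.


q = mcΔT = 292 × 0.235 × 61
= 4185.82 J

4185.82 J


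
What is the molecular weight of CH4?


M(CH4) = 1×12.01 + 4×1.008
= 12.01 + 4.03
= 16.04 g/mol

16.04 g/mol


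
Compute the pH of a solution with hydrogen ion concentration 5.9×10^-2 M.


pH = -log10([H+]) = -log10(5.9×10^-2)
= 2 - log10(5.9)
= 2 - 0.77
= 1.23

1.23


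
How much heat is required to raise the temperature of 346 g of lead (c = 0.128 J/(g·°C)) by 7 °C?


q = mcΔT = 346 × 0.128 × 7
= 310.02 J

310.02 J


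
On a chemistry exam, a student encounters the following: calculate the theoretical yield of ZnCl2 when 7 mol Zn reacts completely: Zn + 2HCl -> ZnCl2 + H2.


Mole ratio ZnCl2:Zn = 1:1
n(ZnCl2) = 7 × 1/1 = 7.000 mol
mass = 7.000 × 136.28 = 953.96 g

953.96 g


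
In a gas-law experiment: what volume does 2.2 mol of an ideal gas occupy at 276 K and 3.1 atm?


PV = nRT  (R = 0.08206 L·atm/(mol·K))
V = nRT/P = 2.2×0.08206×276/3.1
= 16.073 L

16.073 L


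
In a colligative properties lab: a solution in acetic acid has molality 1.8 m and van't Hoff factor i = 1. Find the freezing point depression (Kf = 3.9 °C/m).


ΔTf = Kf × m × i
= 3.9 × 1.8 × 1
= 7.02 °C

7.02 °C


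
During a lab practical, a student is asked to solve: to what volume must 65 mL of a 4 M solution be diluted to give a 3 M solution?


C1V1 = C2V2
4 × 65 = 3 × V2
V2 = 260/3 = 86.67 mL

86.67 mL


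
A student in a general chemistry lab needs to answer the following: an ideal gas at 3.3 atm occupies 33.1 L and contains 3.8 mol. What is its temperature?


PV = nRT  (R = 0.08206 L·atm/(mol·K))
T = PV/(nR) = 3.3×33.1/(3.8×0.08206)
= 109.23/0.311828
= 350.29 K

350.29 K


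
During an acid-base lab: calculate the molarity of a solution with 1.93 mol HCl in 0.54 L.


M = n/V = 1.93/0.54 = 3.574 mol/L

3.574 M


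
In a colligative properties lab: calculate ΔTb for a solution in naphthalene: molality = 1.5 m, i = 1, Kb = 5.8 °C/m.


ΔTb = Kb × m × i
= 5.8 × 1.5 × 1
= 8.7 °C

8.7 °C


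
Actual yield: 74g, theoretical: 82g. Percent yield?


% yield = actual/theoretical × 100
= 74/82 × 100
= 90.24%

90.24%


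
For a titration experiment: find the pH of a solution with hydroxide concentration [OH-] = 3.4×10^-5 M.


pOH = -log10([OH-]) = -log10(3.4×10^-5)
= 5 - log10(3.4) = 4.47
pH = 14 - pOH = 14 - 4.47 = 9.53

9.53


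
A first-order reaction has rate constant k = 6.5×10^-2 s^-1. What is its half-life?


t½ = ln2/k = 0.693147/(6.5×10^-2 s^-1)
= 10.66 s

10.66 s


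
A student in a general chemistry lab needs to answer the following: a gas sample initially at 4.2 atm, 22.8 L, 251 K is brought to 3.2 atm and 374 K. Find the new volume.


P1V1/T1 = P2V2/T2
V2 = P1V1T2/(T1P2)
= 4.2×22.8×374/(251×3.2)
= 44.589 L

44.589 L


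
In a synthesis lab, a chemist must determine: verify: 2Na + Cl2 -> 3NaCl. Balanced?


Equation: 2Na + Cl2 -> 3NaCl
Check atoms: Cl: 2≠3, Na: 2≠3
Not balanced

No, not balanced


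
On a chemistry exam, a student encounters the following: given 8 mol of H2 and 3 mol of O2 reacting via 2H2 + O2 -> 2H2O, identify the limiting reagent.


Mole ratio available / coefficient:
  H2: 8/2 = 4.000
  O2: 3/1 = 3.000
Smaller ratio is limiting.

O2


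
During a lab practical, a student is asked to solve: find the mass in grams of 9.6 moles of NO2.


M(NO2) = 46.01 g/mol
mass = n × M = 9.6 × 46.01 = 441.70 g

441.70 g


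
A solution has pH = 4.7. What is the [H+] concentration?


[H+] = 10^(-pH) = 10^(-4.7)
= 2.0×10^-5 M

2.0×10^-5 M


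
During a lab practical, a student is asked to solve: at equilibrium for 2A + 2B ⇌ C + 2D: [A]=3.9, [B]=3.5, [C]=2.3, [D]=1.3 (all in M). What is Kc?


Kc = [C][D]^2/([A]^2[B]^2)
= (2.3^1 × 1.3^2)/(3.9^2 × 3.5^2)
= 3.887/186.3225
= 0.02086

0.02086


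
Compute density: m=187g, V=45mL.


ρ = mass/volume
= 187/45
= 4.156 g/mL

4.156 g/mL


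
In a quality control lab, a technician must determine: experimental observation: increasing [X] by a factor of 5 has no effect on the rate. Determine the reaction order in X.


rate ∝ [X]^n
rate ∝ [X]^0
Order in X: 0

0


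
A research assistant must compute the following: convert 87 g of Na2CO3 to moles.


M(Na2CO3) = 105.99 g/mol
n = mass/M = 87/105.99 = 0.8208 mol

0.8208 mol


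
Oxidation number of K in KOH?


Group 1 metal: +1
Oxidation number: +1

+1


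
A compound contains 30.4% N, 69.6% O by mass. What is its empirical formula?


Assume 100 g sample. Moles of each element:
  N: 30.4/14.01 = 2.17 mol
  O: 69.6/16.0 = 4.35 mol
Divide by smallest (2.17):
  N: 2.17/2.17 = 1.0
  O: 4.35/2.17 = 2.0
Empirical formula: NO2

NO2


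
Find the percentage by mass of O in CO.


M(CO) = 1×12.01 + 1×16.0 = 28.01 g/mol
Mass of O = 1 × 16.0 = 16.00 g/mol
% O = 16.00/28.01 × 100 = 57.12%

57.12%


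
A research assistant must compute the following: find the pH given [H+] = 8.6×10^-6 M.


pH = -log10([H+]) = -log10(8.6×10^-6)
= 6 - log10(8.6)
= 6 - 0.93
= 5.07

5.07


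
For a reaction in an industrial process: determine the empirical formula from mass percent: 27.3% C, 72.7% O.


Assume 100 g sample. Moles of each element:
  C: 27.3/12.01 = 2.273 mol
  O: 72.7/16.0 = 4.544 mol
Divide by smallest (2.273):
  C: 2.273/2.273 = 1.0
  O: 4.544/2.273 = 2.0
Empirical formula: CO2

CO2


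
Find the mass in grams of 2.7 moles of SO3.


M(SO3) = 80.07 g/mol
mass = n × M = 2.7 × 80.07 = 216.19 g

216.19 g


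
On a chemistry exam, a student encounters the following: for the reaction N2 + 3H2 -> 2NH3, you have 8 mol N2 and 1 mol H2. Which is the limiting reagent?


Mole ratio available / coefficient:
  N2: 8/1 = 8.000
  H2: 1/3 = 0.333
Smaller ratio is limiting.

H2


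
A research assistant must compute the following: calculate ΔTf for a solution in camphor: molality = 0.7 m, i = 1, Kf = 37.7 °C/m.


ΔTf = Kf × m × i
= 37.7 × 0.7 × 1
= 26.39 °C

26.39 °C


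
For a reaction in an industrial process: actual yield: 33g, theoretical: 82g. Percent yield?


% yield = actual/theoretical × 100
= 33/82 × 100
= 40.24%

40.24%


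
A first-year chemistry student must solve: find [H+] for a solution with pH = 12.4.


[H+] = 10^(-pH) = 10^(-12.4)
= 3.98×10^-13 M

3.98×10^-13 M


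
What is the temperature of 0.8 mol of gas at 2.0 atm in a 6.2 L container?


PV = nRT  (R = 0.08206 L·atm/(mol·K))
T = PV/(nR) = 2.0×6.2/(0.8×0.08206)
= 12.40/0.065648
= 188.89 K

188.89 K


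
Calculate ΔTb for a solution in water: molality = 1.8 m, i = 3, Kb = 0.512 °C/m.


ΔTb = Kb × m × i
= 0.512 × 1.8 × 3
= 2.7648 °C

2.7648 °C


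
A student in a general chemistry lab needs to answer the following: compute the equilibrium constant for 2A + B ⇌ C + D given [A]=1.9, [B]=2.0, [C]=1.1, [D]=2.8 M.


Kc = [C][D]/([A]^2[B])
= (1.1^1 × 2.8^1)/(1.9^2 × 2.0^1)
= 3.08/7.22
= 0.4266

0.4266


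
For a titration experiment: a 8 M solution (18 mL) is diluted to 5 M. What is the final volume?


C1V1 = C2V2
8 × 18 = 5 × V2
V2 = 144/5 = 28.8 mL

28.8 mL


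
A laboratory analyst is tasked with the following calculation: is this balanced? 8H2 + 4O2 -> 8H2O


Equation: 8H2 + 4O2 -> 8H2O
Check atoms: H: 16=16, O: 8=8
Balanced

Yes, balanced


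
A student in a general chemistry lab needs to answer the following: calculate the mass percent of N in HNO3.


M(HNO3) = 1×1.008 + 1×14.01 + 3×16.0 = 63.018 g/mol
Mass of N = 1 × 14.01 = 14.01 g/mol
% N = 14.01/63.018 × 100 = 22.23%

22.23%


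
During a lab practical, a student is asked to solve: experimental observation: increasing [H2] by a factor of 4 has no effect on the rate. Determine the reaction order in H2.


rate ∝ [H2]^n
rate ∝ [H2]^0
Order in H2: 0

0


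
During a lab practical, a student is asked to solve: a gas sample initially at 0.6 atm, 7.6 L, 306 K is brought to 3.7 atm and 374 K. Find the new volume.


P1V1/T1 = P2V2/T2
V2 = P1V1T2/(T1P2)
= 0.6×7.6×374/(306×3.7)
= 1.506 L

1.506 L


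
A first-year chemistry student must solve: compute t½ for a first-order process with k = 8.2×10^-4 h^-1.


t½ = ln2/k = 0.693147/(8.2×10^-4 h^-1)
= 845.3 h

845.3 h


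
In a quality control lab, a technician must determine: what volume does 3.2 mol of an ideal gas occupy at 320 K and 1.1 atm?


PV = nRT  (R = 0.08206 L·atm/(mol·K))
V = nRT/P = 3.2×0.08206×320/1.1
= 76.39 L

76.39 L


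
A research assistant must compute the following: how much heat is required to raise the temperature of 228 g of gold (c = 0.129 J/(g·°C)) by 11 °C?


q = mcΔT = 228 × 0.129 × 11
= 323.53 J

323.53 J


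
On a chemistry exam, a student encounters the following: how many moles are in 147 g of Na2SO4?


M(Na2SO4) = 142.05 g/mol
n = mass/M = 147/142.05 = 1.0348 mol

1.0348 mol


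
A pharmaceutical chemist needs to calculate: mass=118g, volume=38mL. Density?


ρ = mass/volume
= 118/38
= 3.105 g/mL

3.105 g/mL


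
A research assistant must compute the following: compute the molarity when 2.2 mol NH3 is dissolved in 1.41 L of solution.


M = n/V = 2.2/1.41 = 1.560 mol/L

1.560 M


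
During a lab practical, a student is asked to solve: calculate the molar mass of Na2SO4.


M(Na2SO4) = 2×22.99 + 1×32.07 + 4×16.0
= 45.98 + 32.07 + 64.0
= 142.05 g/mol

142.05 g/mol


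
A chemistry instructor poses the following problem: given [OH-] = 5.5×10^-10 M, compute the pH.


pOH = -log10([OH-]) = -log10(5.5×10^-10)
= 10 - log10(5.5) = 9.26
pH = 14 - pOH = 14 - 9.26 = 4.74

4.74


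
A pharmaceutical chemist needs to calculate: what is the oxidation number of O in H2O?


O is usually -2
Oxidation number: -2

-2


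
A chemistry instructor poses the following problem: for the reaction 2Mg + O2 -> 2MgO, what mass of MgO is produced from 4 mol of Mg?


Mole ratio MgO:Mg = 2:2
n(MgO) = 4 × 2/2 = 4.000 mol
mass = 4.000 × 40.31 = 161.24 g

161.24 g


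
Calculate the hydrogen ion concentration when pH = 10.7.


[H+] = 10^(-pH) = 10^(-10.7)
= 2.0×10^-11 M

2.0×10^-11 M


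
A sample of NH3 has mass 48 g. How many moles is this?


M(NH3) = 17.03 g/mol
n = mass/M = 48/17.03 = 2.8186 mol

2.8186 mol


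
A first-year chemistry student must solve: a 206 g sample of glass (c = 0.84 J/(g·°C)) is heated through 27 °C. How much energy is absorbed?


q = mcΔT = 206 × 0.84 × 27
= 4672.08 J

4672.08 J


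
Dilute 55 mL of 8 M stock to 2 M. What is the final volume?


C1V1 = C2V2
8 × 55 = 2 × V2
V2 = 440/2 = 220.0 mL

220.0 mL


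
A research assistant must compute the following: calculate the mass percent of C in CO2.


M(CO2) = 1×12.01 + 2×16.0 = 44.01 g/mol
Mass of C = 1 × 12.01 = 12.01 g/mol
% C = 12.01/44.01 × 100 = 27.29%

27.29%


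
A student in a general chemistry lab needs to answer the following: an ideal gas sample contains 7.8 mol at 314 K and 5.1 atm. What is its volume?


PV = nRT  (R = 0.08206 L·atm/(mol·K))
V = nRT/P = 7.8×0.08206×314/5.1
= 39.408 L

39.408 L


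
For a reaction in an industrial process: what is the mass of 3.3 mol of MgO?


M(MgO) = 40.31 g/mol
mass = n × M = 3.3 × 40.31 = 133.02 g

133.02 g


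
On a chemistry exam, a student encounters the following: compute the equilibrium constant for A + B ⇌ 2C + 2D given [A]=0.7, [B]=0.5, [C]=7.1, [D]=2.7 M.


Kc = [C]^2[D]^2/([A][B])
= (7.1^2 × 2.7^2)/(0.7^1 × 0.5^1)
= 367.4889/0.35
= 1050

1050


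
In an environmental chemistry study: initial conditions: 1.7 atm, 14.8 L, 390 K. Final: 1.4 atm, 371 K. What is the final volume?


P1V1/T1 = P2V2/T2
V2 = P1V1T2/(T1P2)
= 1.7×14.8×371/(390×1.4)
= 17.096 L

17.096 L


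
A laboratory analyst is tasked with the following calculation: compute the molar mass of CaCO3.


M(CaCO3) = 1×40.08 + 1×12.01 + 3×16.0
= 40.08 + 12.01 + 48.0
= 100.09 g/mol

100.09 g/mol


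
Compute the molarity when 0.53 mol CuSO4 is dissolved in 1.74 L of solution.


M = n/V = 0.53/1.74 = 0.305 mol/L

0.305 M


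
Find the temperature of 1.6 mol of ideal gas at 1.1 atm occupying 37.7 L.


PV = nRT  (R = 0.08206 L·atm/(mol·K))
T = PV/(nR) = 1.1×37.7/(1.6×0.08206)
= 41.47/0.131296
= 315.85 K

315.85 K


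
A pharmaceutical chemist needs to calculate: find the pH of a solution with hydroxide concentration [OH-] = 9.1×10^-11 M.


pOH = -log10([OH-]) = -log10(9.1×10^-11)
= 11 - log10(9.1) = 10.04
pH = 14 - pOH = 14 - 10.04 = 3.96

3.96


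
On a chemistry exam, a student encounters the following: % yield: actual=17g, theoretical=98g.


% yield = actual/theoretical × 100
= 17/98 × 100
= 17.35%

17.35%


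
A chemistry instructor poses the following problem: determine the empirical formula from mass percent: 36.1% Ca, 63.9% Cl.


Assume 100 g sample. Moles of each element:
  Ca: 36.1/40.08 = 0.901 mol
  Cl: 63.9/35.45 = 1.803 mol
Divide by smallest (0.901):
  Ca: 0.901/0.901 = 1.0
  Cl: 1.803/0.901 = 2.0
Empirical formula: CaCl2

CaCl2


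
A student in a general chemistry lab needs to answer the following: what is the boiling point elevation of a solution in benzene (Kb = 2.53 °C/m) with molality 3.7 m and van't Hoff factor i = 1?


ΔTb = Kb × m × i
= 2.53 × 3.7 × 1
= 9.361 °C

9.361 °C


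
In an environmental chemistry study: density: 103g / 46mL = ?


ρ = mass/volume
= 103/46
= 2.239 g/mL

2.239 g/mL


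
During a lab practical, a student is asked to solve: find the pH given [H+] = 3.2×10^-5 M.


pH = -log10([H+]) = -log10(3.2×10^-5)
= 5 - log10(3.2)
= 5 - 0.51
= 4.49

4.49


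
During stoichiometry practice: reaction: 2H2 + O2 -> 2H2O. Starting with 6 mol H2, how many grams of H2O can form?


Mole ratio H2O:H2 = 2:2
n(H2O) = 6 × 2/2 = 6.000 mol
mass = 6.000 × 18.02 = 108.12 g

108.12 g


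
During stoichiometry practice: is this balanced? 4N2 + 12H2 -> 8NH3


Equation: 4N2 + 12H2 -> 8NH3
Check atoms: H: 24=24, N: 8=8
Balanced

Yes, balanced


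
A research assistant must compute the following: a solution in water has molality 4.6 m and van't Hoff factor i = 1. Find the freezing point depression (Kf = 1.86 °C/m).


ΔTf = Kf × m × i
= 1.86 × 4.6 × 1
= 8.556 °C

8.556 °C


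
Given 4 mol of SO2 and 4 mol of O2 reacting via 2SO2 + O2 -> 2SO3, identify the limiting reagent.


Mole ratio available / coefficient:
  SO2: 4/2 = 2.000
  O2: 4/1 = 4.000
Smaller ratio is limiting.

SO2


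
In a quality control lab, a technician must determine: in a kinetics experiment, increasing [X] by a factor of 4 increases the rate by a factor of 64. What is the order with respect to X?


rate ∝ [X]^n
4^n = 64 → n = 3
Order in X: 3

3


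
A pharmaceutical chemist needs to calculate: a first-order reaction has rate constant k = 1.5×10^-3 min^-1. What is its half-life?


t½ = ln2/k = 0.693147/(1.5×10^-3 min^-1)
= 462.1 min

462.1 min


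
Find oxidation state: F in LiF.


F is always -1
Oxidation number: -1

-1


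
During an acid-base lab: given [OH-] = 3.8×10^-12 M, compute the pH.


pOH = -log10([OH-]) = -log10(3.8×10^-12)
= 12 - log10(3.8) = 11.42
pH = 14 - pOH = 14 - 11.42 = 2.58

2.58


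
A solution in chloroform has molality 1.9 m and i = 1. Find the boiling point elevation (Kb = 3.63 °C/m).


ΔTb = Kb × m × i
= 3.63 × 1.9 × 1
= 6.897 °C

6.897 °C


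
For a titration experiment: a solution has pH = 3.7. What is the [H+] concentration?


[H+] = 10^(-pH) = 10^(-3.7)
= 2.0×10^-4 M

2.0×10^-4 M


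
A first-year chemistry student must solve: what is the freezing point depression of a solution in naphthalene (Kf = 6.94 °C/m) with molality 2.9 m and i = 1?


ΔTf = Kf × m × i
= 6.94 × 2.9 × 1
= 20.126 °C

20.126 °C


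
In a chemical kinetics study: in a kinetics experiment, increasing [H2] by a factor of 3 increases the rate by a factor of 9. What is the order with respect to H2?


rate ∝ [H2]^n
3^n = 9 → n = 2
Order in H2: 2

2


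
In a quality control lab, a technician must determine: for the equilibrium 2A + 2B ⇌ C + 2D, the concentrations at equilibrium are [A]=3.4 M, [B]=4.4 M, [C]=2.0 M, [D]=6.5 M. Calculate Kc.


Kc = [C][D]^2/([A]^2[B]^2)
= (2.0^1 × 6.5^2)/(3.4^2 × 4.4^2)
= 84.5/223.8016
= 0.3776

0.3776


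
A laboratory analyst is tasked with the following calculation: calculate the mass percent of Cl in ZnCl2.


M(ZnCl2) = 1×65.38 + 2×35.45 = 136.28 g/mol
Mass of Cl = 2 × 35.45 = 70.90 g/mol
% Cl = 70.90/136.28 × 100 = 52.03%

52.03%


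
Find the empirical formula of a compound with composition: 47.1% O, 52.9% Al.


Assume 100 g sample. Moles of each element:
  O: 47.1/16.0 = 2.944 mol
  Al: 52.9/26.98 = 1.961 mol
Divide by smallest (1.961):
  O: 2.944/1.961 = 1.5
  Al: 1.961/1.961 = 1.0
Multiply all ratios by 2 to obtain whole numbers.
Empirical formula: Al2O3

Al2O3


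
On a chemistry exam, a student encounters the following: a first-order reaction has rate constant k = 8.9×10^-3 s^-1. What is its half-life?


t½ = ln2/k = 0.693147/(8.9×10^-3 s^-1)
= 77.88 s

77.88 s


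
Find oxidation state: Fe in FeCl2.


x + 2(-1) = 0, so x = +2
Oxidation number: +2

+2


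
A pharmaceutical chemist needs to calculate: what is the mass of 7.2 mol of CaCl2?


M(CaCl2) = 110.98 g/mol
mass = n × M = 7.2 × 110.98 = 799.06 g

799.06 g


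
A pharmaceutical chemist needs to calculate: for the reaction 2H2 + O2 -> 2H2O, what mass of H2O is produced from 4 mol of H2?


Mole ratio H2O:H2 = 2:2
n(H2O) = 4 × 2/2 = 4.000 mol
mass = 4.000 × 18.02 = 72.08 g

72.08 g


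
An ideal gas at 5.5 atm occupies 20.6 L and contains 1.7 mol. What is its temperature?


PV = nRT  (R = 0.08206 L·atm/(mol·K))
T = PV/(nR) = 5.5×20.6/(1.7×0.08206)
= 113.30/0.139502
= 812.17 K

812.17 K


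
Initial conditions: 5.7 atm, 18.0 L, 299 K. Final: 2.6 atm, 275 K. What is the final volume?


P1V1/T1 = P2V2/T2
V2 = P1V1T2/(T1P2)
= 5.7×18.0×275/(299×2.6)
= 36.294 L

36.294 L


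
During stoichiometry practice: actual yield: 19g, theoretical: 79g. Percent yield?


% yield = actual/theoretical × 100
= 19/79 × 100
= 24.05%

24.05%


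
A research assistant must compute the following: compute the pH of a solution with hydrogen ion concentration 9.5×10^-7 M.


pH = -log10([H+]) = -log10(9.5×10^-7)
= 7 - log10(9.5)
= 7 - 0.98
= 6.02

6.02


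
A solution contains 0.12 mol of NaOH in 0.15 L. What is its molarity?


M = n/V = 0.12/0.15 = 0.800 mol/L

0.800 M


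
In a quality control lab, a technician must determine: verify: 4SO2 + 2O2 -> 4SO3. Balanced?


Equation: 4SO2 + 2O2 -> 4SO3
Check atoms: O: 12=12, S: 4=4
Balanced

Yes, balanced


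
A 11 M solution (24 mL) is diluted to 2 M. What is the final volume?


C1V1 = C2V2
11 × 24 = 2 × V2
V2 = 264/2 = 132.0 mL

132.0 mL


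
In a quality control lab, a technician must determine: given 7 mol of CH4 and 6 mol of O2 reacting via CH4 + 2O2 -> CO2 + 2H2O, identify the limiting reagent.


Mole ratio available / coefficient:
  CH4: 7/1 = 7.000
  O2: 6/2 = 3.000
Smaller ratio is limiting.

O2


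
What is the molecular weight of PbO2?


M(PbO2) = 1×207.2 + 2×16.0
= 207.2 + 32.0
= 239.2 g/mol

239.2 g/mol


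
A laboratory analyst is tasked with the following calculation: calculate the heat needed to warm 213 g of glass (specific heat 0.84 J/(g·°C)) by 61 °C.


q = mcΔT = 213 × 0.84 × 61
= 10914.12 J

10914.12 J


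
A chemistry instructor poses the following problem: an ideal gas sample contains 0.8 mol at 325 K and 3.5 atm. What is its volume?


PV = nRT  (R = 0.08206 L·atm/(mol·K))
V = nRT/P = 0.8×0.08206×325/3.5
= 6.096 L

6.096 L


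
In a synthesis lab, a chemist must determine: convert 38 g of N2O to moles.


M(N2O) = 44.02 g/mol
n = mass/M = 38/44.02 = 0.8632 mol

0.8632 mol


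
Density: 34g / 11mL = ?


ρ = mass/volume
= 34/11
= 3.091 g/mL

3.091 g/mL


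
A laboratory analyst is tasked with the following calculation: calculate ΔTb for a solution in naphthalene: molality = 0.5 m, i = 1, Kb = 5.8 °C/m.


ΔTb = Kb × m × i
= 5.8 × 0.5 × 1
= 2.9 °C

2.9 °C


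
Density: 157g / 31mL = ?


ρ = mass/volume
= 157/31
= 5.065 g/mL

5.065 g/mL


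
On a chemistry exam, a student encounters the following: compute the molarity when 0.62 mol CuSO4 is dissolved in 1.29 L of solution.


M = n/V = 0.62/1.29 = 0.481 mol/L

0.481 M


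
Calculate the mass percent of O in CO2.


M(CO2) = 1×12.01 + 2×16.0 = 44.01 g/mol
Mass of O = 2 × 16.0 = 32.00 g/mol
% O = 32.00/44.01 × 100 = 72.71%

72.71%


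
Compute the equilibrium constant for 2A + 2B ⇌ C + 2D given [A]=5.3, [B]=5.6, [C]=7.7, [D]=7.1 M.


Kc = [C][D]^2/([A]^2[B]^2)
= (7.7^1 × 7.1^2)/(5.3^2 × 5.6^2)
= 388.157/880.9024
= 0.4406

0.4406


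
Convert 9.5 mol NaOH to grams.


M(NaOH) = 40.0 g/mol
mass = n × M = 9.5 × 40.0 = 380.00 g

380.00 g


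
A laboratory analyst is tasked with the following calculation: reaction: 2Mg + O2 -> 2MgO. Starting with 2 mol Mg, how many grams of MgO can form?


Mole ratio MgO:Mg = 2:2
n(MgO) = 2 × 2/2 = 2.000 mol
mass = 2.000 × 40.31 = 80.62 g

80.62 g


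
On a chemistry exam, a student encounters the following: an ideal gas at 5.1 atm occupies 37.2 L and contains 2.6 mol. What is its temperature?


PV = nRT  (R = 0.08206 L·atm/(mol·K))
T = PV/(nR) = 5.1×37.2/(2.6×0.08206)
= 189.72/0.213356
= 889.22 K

889.22 K


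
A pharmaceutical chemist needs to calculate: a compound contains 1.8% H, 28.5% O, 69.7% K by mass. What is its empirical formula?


Assume 100 g sample. Moles of each element:
  H: 1.8/1.008 = 1.786 mol
  O: 28.5/16.0 = 1.781 mol
  K: 69.7/39.1 = 1.783 mol
Divide by smallest (1.781):
  H: 1.786/1.781 = 1.0
  O: 1.781/1.781 = 1.0
  K: 1.783/1.781 = 1.0
Empirical formula: KOH

KOH


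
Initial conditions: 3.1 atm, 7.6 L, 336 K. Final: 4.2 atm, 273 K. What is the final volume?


P1V1/T1 = P2V2/T2
V2 = P1V1T2/(T1P2)
= 3.1×7.6×273/(336×4.2)
= 4.558 L

4.558 L


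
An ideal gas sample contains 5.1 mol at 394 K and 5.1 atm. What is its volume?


PV = nRT  (R = 0.08206 L·atm/(mol·K))
V = nRT/P = 5.1×0.08206×394/5.1
= 32.332 L

32.332 L


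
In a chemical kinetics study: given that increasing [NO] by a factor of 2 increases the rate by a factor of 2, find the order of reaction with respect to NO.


rate ∝ [NO]^n
2^n = 2 → n = 1
Order in NO: 1

1


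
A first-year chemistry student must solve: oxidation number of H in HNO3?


H is +1 with nonmetals
Oxidation number: +1

+1


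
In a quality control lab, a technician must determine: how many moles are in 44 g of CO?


M(CO) = 28.01 g/mol
n = mass/M = 44/28.01 = 1.5709 mol

1.5709 mol


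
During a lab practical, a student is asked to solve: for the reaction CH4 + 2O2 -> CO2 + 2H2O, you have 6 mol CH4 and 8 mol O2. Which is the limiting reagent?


Mole ratio available / coefficient:
  CH4: 6/1 = 6.000
  O2: 8/2 = 4.000
Smaller ratio is limiting.

O2


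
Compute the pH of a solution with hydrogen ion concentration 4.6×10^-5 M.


pH = -log10([H+]) = -log10(4.6×10^-5)
= 5 - log10(4.6)
= 5 - 0.66
= 4.34

4.34


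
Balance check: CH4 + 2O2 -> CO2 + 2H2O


Equation: CH4 + 2O2 -> CO2 + 2H2O
Check atoms: C: 1=1, H: 4=4, O: 4=4
Balanced

Yes, balanced


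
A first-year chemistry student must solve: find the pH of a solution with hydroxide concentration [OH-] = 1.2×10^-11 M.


pOH = -log10([OH-]) = -log10(1.2×10^-11)
= 11 - log10(1.2) = 10.92
pH = 14 - pOH = 14 - 10.92 = 3.08

3.08


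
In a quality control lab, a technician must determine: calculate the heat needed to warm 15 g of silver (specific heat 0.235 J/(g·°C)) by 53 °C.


q = mcΔT = 15 × 0.235 × 53
= 186.83 J

186.83 J


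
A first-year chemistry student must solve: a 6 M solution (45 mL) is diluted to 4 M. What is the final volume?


C1V1 = C2V2
6 × 45 = 4 × V2
V2 = 270/4 = 67.5 mL

67.5 mL


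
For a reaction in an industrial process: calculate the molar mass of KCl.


M(KCl) = 1×39.1 + 1×35.45
= 39.1 + 35.45
= 74.55 g/mol

74.55 g/mol


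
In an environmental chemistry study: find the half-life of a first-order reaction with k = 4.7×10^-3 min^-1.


t½ = ln2/k = 0.693147/(4.7×10^-3 min^-1)
= 147.5 min

147.5 min


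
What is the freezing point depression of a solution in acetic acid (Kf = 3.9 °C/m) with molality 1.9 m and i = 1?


ΔTf = Kf × m × i
= 3.9 × 1.9 × 1
= 7.41 °C

7.41 °C


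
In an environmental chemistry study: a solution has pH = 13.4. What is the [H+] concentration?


[H+] = 10^(-pH) = 10^(-13.4)
= 3.98×10^-14 M

3.98×10^-14 M


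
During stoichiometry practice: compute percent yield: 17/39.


% yield = actual/theoretical × 100
= 17/39 × 100
= 43.59%

43.59%


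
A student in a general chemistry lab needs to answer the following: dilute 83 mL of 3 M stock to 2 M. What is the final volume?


C1V1 = C2V2
3 × 83 = 2 × V2
V2 = 249/2 = 124.5 mL

124.5 mL


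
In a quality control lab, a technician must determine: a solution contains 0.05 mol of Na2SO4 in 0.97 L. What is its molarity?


M = n/V = 0.05/0.97 = 0.052 mol/L

0.052 M


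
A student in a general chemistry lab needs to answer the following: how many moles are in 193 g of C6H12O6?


M(C6H12O6) = 180.16 g/mol
n = mass/M = 193/180.16 = 1.0713 mol

1.0713 mol


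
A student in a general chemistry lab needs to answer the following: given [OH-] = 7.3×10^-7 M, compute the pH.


pOH = -log10([OH-]) = -log10(7.3×10^-7)
= 7 - log10(7.3) = 6.14
pH = 14 - pOH = 14 - 6.14 = 7.86

7.86


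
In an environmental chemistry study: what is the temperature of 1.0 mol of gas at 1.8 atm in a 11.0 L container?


PV = nRT  (R = 0.08206 L·atm/(mol·K))
T = PV/(nR) = 1.8×11.0/(1.0×0.08206)
= 19.80/0.082060
= 241.29 K

241.29 K


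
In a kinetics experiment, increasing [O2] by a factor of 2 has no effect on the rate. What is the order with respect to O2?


rate ∝ [O2]^n
rate ∝ [O2]^0
Order in O2: 0

0


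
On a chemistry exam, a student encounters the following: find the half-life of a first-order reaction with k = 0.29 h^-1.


t½ = ln2/k = 0.693147/(0.29 h^-1)
= 2.390 h

2.390 h


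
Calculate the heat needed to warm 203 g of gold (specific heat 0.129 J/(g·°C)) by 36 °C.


q = mcΔT = 203 × 0.129 × 36
= 942.73 J

942.73 J


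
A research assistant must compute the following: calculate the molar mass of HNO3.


M(HNO3) = 1×1.008 + 1×14.01 + 3×16.0
= 1.01 + 14.01 + 48.0
= 63.02 g/mol

63.02 g/mol


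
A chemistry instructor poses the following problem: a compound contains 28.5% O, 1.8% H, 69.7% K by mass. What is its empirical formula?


Assume 100 g sample. Moles of each element:
  O: 28.5/16.0 = 1.781 mol
  H: 1.8/1.008 = 1.786 mol
  K: 69.7/39.1 = 1.783 mol
Divide by smallest (1.781):
  O: 1.781/1.781 = 1.0
  H: 1.786/1.781 = 1.0
  K: 1.783/1.781 = 1.0
Empirical formula: KOH

KOH


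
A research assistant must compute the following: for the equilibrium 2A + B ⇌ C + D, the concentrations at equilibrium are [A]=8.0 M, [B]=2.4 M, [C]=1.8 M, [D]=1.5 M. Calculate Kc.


Kc = [C][D]/([A]^2[B])
= (1.8^1 × 1.5^1)/(8.0^2 × 2.4^1)
= 2.7/153.6
= 0.01758

0.01758


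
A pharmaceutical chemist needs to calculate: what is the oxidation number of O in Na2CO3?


O is usually -2
Oxidation number: -2

-2


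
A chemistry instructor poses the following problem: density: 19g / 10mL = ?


ρ = mass/volume
= 19/10
= 1.9 g/mL

1.9 g/mL


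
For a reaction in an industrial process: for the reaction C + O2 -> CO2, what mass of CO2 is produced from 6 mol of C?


Mole ratio CO2:C = 1:1
n(CO2) = 6 × 1/1 = 6.000 mol
mass = 6.000 × 44.01 = 264.06 g

264.06 g


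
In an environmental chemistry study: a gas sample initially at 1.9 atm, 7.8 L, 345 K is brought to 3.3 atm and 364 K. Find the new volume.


P1V1/T1 = P2V2/T2
V2 = P1V1T2/(T1P2)
= 1.9×7.8×364/(345×3.3)
= 4.738 L

4.738 L


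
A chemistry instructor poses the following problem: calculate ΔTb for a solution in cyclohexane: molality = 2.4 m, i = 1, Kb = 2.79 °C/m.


ΔTb = Kb × m × i
= 2.79 × 2.4 × 1
= 6.696 °C

6.696 °C


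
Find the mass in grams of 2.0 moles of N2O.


M(N2O) = 44.02 g/mol
mass = n × M = 2.0 × 44.02 = 88.04 g

88.04 g


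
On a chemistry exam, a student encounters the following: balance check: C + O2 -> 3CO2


Equation: C + O2 -> 3CO2
Check atoms: C: 1≠3, O: 2≠6
Not balanced

No, not balanced


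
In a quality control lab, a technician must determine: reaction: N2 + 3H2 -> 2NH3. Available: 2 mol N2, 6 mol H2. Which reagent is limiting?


Mole ratio available / coefficient:
  N2: 2/1 = 2.000
  H2: 6/3 = 2.000
Smaller ratio is limiting.

neither (stoichiometric); N2 and H2 are fully consumed


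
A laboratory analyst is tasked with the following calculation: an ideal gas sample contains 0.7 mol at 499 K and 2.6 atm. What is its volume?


PV = nRT  (R = 0.08206 L·atm/(mol·K))
V = nRT/P = 0.7×0.08206×499/2.6
= 11.024 L

11.024 L


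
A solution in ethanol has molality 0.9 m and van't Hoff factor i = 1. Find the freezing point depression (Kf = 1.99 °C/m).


ΔTf = Kf × m × i
= 1.99 × 0.9 × 1
= 1.791 °C

1.791 °C


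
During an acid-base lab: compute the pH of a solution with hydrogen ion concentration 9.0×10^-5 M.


pH = -log10([H+]) = -log10(9.0×10^-5)
= 5 - log10(9.0)
= 5 - 0.95
= 4.05

4.05


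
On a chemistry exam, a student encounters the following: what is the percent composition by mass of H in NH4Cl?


M(NH4Cl) = 1×14.01 + 4×1.008 + 1×35.45 = 53.492 g/mol
Mass of H = 4 × 1.008 = 4.032 g/mol
% H = 4.032/53.492 × 100 = 7.54%

7.54%
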